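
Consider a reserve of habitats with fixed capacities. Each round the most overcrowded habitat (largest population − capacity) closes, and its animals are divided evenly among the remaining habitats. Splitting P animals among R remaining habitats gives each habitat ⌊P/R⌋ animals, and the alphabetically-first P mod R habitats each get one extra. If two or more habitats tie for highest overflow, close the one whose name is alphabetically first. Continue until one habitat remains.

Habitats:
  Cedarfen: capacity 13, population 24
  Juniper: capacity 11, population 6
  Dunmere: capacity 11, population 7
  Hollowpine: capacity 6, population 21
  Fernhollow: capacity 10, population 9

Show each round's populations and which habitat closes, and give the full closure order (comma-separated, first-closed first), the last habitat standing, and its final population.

Closure order: Hollowpine, Cedarfen, Fernhollow, Dunmere
Last habitat: Juniper with 67 animals

Round 1: Cedarfen=24 Dunmere=7 Fernhollow=9 Hollowpine=21 Juniper=6 → close Hollowpine (overflow 15)
  21÷4 = 5 each, +1 to first 1
Round 2: Cedarfen=30 Dunmere=12 Fernhollow=14 Juniper=11 → close Cedarfen (overflow 17)
  30÷3 = 10 each, +1 to first 0
Round 3: Dunmere=22 Fernhollow=24 Juniper=21 → close Fernhollow (overflow 14)
  24÷2 = 12 each, +1 to first 0
Round 4: Dunmere=34 Juniper=33 → close Dunmere (overflow 23)
  34÷1 = 34 each, +1 to first 0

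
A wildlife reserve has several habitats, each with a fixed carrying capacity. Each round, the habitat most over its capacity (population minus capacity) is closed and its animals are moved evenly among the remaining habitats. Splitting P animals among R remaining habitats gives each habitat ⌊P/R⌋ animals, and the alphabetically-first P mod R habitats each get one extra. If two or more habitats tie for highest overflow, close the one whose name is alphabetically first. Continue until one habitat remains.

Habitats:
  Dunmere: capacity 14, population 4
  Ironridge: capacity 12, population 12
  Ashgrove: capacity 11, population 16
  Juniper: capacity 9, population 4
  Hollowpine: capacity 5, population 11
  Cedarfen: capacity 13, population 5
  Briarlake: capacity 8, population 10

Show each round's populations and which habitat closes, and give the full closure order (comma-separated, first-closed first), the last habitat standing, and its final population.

Round 1: Ashgrove=16 Briarlake=10 Cedarfen=5 Dunmere=4 Hollowpine=11 Ironridge=12 Juniper=4 → close Hollowpine (overflow 6)
  11÷6 = 1 each, +1 to first 5
Round 2: Ashgrove=18 Briarlake=12 Cedarfen=7 Dunmere=6 Ironridge=14 Juniper=5 → close Ashgrove (overflow 7)
  18÷5 = 3 each, +1 to first 3
Round 3: Briarlake=16 Cedarfen=11 Dunmere=10 Ironridge=17 Juniper=8 → close Briarlake (overflow 8)
  16÷4 = 4 each, +1 to first 0
Round 4: Cedarfen=15 Dunmere=14 Ironridge=21 Juniper=12 → close Ironridge (overflow 9)
  21÷3 = 7 each, +1 to first 0
Round 5: Cedarfen=22 Dunmere=21 Juniper=19 → close Juniper (overflow 10)
  19÷2 = 9 each, +1 to first 1
Round 6: Cedarfen=32 Dunmere=30 → close Cedarfen (overflow 19)
  32÷1 = 32 each, +1 to first 0

Closure order: Hollowpine, Ashgrove, Briarlake, Ironridge, Juniper, Cedarfen
Last habitat: Dunmere with 62 animals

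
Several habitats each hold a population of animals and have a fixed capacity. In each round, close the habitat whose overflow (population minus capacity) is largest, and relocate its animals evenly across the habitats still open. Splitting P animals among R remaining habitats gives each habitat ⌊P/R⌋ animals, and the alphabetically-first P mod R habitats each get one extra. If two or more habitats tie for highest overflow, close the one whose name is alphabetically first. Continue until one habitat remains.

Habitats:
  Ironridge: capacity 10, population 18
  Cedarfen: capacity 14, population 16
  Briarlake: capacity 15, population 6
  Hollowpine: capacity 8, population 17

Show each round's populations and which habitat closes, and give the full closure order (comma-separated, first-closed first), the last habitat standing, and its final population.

Closure order: Hollowpine, Ironridge, Cedarfen
Last habitat: Briarlake with 57 animals

Round 1: Briarlake=6 Cedarfen=16 Hollowpine=17 Ironridge=18 → close Hollowpine (overflow 9)
  17÷3 = 5 each, +1 to first 2
Round 2: Briarlake=12 Cedarfen=22 Ironridge=23 → close Ironridge (overflow 13)
  23÷2 = 11 each, +1 to first 1
Round 3: Briarlake=24 Cedarfen=33 → close Cedarfen (overflow 19)
  33÷1 = 33 each, +1 to first 0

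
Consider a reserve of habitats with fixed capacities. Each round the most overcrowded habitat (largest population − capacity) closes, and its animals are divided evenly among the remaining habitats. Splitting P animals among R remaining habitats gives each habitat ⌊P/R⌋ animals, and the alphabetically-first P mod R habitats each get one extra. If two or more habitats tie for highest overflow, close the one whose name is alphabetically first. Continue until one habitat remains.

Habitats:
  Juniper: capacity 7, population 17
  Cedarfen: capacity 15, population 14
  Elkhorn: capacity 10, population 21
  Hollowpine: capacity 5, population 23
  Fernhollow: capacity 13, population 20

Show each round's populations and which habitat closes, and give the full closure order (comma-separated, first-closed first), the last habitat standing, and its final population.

Closure order: Hollowpine, Elkhorn, Juniper, Fernhollow
Last habitat: Cedarfen with 95 animals

Round 1: Cedarfen=14 Elkhorn=21 Fernhollow=20 Hollowpine=23 Juniper=17 → close Hollowpine (overflow 18)
  23÷4 = 5 each, +1 to first 3
Round 2: Cedarfen=20 Elkhorn=27 Fernhollow=26 Juniper=22 → close Elkhorn (overflow 17)
  27÷3 = 9 each, +1 to first 0
Round 3: Cedarfen=29 Fernhollow=35 Juniper=31 → close Juniper (overflow 24)
  31÷2 = 15 each, +1 to first 1
Round 4: Cedarfen=45 Fernhollow=50 → close Fernhollow (overflow 37)
  50÷1 = 50 each, +1 to first 0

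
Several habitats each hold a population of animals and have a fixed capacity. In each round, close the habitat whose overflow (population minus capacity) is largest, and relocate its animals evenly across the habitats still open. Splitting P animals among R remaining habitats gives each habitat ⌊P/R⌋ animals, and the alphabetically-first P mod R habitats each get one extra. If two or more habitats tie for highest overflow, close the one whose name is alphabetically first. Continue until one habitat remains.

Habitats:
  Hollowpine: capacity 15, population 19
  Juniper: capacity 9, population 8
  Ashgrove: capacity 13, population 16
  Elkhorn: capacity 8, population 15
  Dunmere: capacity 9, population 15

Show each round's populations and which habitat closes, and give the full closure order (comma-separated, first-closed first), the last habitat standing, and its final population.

Closure order: Elkhorn, Dunmere, Ashgrove, Hollowpine
Last habitat: Juniper with 73 animals

Round 1: Ashgrove=16 Dunmere=15 Elkhorn=15 Hollowpine=19 Juniper=8 → close Elkhorn (overflow 7)
  15÷4 = 3 each, +1 to first 3
Round 2: Ashgrove=20 Dunmere=19 Hollowpine=23 Juniper=11 → close Dunmere (overflow 10)
  19÷3 = 6 each, +1 to first 1
Round 3: Ashgrove=27 Hollowpine=29 Juniper=17 → close Ashgrove (overflow 14)
  27÷2 = 13 each, +1 to first 1
Round 4: Hollowpine=43 Juniper=30 → close Hollowpine (overflow 28)
  43÷1 = 43 each, +1 to first 0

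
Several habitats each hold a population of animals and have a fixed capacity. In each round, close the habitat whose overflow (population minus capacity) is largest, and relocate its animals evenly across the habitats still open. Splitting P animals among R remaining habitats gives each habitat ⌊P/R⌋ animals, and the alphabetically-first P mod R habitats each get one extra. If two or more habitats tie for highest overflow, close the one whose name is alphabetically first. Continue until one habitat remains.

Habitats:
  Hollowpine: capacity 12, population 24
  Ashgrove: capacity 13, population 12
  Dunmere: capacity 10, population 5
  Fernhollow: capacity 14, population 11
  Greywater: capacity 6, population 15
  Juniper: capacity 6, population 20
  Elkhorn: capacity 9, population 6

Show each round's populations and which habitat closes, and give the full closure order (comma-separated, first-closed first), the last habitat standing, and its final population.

Round 1: Ashgrove=12 Dunmere=5 Elkhorn=6 Fernhollow=11 Greywater=15 Hollowpine=24 Juniper=20 → close Juniper (overflow 14)
  20÷6 = 3 each, +1 to first 2
Round 2: Ashgrove=16 Dunmere=9 Elkhorn=9 Fernhollow=14 Greywater=18 Hollowpine=27 → close Hollowpine (overflow 15)
  27÷5 = 5 each, +1 to first 2
Round 3: Ashgrove=22 Dunmere=15 Elkhorn=14 Fernhollow=19 Greywater=23 → close Greywater (overflow 17)
  23÷4 = 5 each, +1 to first 3
Round 4: Ashgrove=28 Dunmere=21 Elkhorn=20 Fernhollow=24 → close Ashgrove (overflow 15)
  28÷3 = 9 each, +1 to first 1
Round 5: Dunmere=31 Elkhorn=29 Fernhollow=33 → close Dunmere (overflow 21)
  31÷2 = 15 each, +1 to first 1
Round 6: Elkhorn=45 Fernhollow=48 → close Elkhorn (overflow 36)
  45÷1 = 45 each, +1 to first 0

Closure order: Juniper, Hollowpine, Greywater, Ashgrove, Dunmere, Elkhorn
Last habitat: Fernhollow with 93 animals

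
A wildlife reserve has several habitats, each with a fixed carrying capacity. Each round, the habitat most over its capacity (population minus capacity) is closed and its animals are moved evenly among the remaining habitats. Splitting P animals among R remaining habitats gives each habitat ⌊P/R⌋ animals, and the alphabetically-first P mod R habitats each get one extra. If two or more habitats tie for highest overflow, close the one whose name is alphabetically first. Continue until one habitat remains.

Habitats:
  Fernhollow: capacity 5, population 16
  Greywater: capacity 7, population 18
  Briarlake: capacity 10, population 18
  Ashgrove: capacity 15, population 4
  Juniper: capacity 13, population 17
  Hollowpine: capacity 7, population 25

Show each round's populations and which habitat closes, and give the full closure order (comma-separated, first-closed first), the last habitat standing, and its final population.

Round 1: Ashgrove=4 Briarlake=18 Fernhollow=16 Greywater=18 Hollowpine=25 Juniper=17 → close Hollowpine (overflow 18)
  25÷5 = 5 each, +1 to first 0
Round 2: Ashgrove=9 Briarlake=23 Fernhollow=21 Greywater=23 Juniper=22 → close Fernhollow (overflow 16)
  21÷4 = 5 each, +1 to first 1
Round 3: Ashgrove=15 Briarlake=28 Greywater=28 Juniper=27 → close Greywater (overflow 21)
  28÷3 = 9 each, +1 to first 1
Round 4: Ashgrove=25 Briarlake=37 Juniper=36 → close Briarlake (overflow 27)
  37÷2 = 18 each, +1 to first 1
Round 5: Ashgrove=44 Juniper=54 → close Juniper (overflow 41)
  54÷1 = 54 each, +1 to first 0

Closure order: Hollowpine, Fernhollow, Greywater, Briarlake, Juniper
Last habitat: Ashgrove with 98 animals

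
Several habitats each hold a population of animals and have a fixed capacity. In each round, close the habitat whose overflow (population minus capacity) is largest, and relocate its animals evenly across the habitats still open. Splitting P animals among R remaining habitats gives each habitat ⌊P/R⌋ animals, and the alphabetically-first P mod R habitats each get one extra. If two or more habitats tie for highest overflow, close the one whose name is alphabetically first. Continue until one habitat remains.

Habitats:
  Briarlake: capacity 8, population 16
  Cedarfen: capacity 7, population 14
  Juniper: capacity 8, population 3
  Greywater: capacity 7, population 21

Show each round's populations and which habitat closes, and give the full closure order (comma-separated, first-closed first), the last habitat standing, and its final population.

Closure order: Greywater, Briarlake, Cedarfen
Last habitat: Juniper with 54 animals

Round 1: Briarlake=16 Cedarfen=14 Greywater=21 Juniper=3 → close Greywater (overflow 14)
  21÷3 = 7 each, +1 to first 0
Round 2: Briarlake=23 Cedarfen=21 Juniper=10 → close Briarlake (overflow 15)
  23÷2 = 11 each, +1 to first 1
Round 3: Cedarfen=33 Juniper=21 → close Cedarfen (overflow 26)
  33÷1 = 33 each, +1 to first 0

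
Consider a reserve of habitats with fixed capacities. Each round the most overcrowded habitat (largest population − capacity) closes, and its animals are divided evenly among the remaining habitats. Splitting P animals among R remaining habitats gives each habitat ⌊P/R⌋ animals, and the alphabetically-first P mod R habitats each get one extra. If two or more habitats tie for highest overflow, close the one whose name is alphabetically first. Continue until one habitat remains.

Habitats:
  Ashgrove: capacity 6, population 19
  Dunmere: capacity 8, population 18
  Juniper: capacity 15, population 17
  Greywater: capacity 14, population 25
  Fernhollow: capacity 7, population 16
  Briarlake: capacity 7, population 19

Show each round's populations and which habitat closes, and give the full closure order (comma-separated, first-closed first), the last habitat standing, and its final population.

Round 1: Ashgrove=19 Briarlake=19 Dunmere=18 Fernhollow=16 Greywater=25 Juniper=17 → close Ashgrove (overflow 13)
  19÷5 = 3 each, +1 to first 4
Round 2: Briarlake=23 Dunmere=22 Fernhollow=20 Greywater=29 Juniper=20 → close Briarlake (overflow 16)
  23÷4 = 5 each, +1 to first 3
Round 3: Dunmere=28 Fernhollow=26 Greywater=35 Juniper=25 → close Greywater (overflow 21)
  35÷3 = 11 each, +1 to first 2
Round 4: Dunmere=40 Fernhollow=38 Juniper=36 → close Dunmere (overflow 32)
  40÷2 = 20 each, +1 to first 0
Round 5: Fernhollow=58 Juniper=56 → close Fernhollow (overflow 51)
  58÷1 = 58 each, +1 to first 0

Closure order: Ashgrove, Briarlake, Greywater, Dunmere, Fernhollow
Last habitat: Juniper with 114 animals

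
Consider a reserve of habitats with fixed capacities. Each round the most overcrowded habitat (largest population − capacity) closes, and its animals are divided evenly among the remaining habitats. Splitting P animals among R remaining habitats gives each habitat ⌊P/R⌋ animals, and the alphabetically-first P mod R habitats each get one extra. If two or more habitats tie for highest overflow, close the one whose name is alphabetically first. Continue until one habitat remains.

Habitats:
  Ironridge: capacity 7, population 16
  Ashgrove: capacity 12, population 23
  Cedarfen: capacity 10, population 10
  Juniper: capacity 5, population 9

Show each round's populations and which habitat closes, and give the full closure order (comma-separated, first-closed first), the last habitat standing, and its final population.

Round 1: Ashgrove=23 Cedarfen=10 Ironridge=16 Juniper=9 → close Ashgrove (overflow 11)
  23÷3 = 7 each, +1 to first 2
Round 2: Cedarfen=18 Ironridge=24 Juniper=16 → close Ironridge (overflow 17)
  24÷2 = 12 each, +1 to first 0
Round 3: Cedarfen=30 Juniper=28 → close Juniper (overflow 23)
  28÷1 = 28 each, +1 to first 0

Closure order: Ashgrove, Ironridge, Juniper
Last habitat: Cedarfen with 58 animals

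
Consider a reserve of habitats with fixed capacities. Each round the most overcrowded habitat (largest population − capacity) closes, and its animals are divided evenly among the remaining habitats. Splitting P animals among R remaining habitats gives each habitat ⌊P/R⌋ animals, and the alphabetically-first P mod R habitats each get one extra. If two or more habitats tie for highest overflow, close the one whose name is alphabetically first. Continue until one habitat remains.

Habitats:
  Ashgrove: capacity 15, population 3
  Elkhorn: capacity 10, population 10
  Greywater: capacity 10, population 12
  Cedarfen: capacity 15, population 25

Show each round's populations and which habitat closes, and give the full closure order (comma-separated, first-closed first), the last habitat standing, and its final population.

Closure order: Cedarfen, Greywater, Elkhorn
Last habitat: Ashgrove with 50 animals

Round 1: Ashgrove=3 Cedarfen=25 Elkhorn=10 Greywater=12 → close Cedarfen (overflow 10)
  25÷3 = 8 each, +1 to first 1
Round 2: Ashgrove=12 Elkhorn=18 Greywater=20 → close Greywater (overflow 10)
  20÷2 = 10 each, +1 to first 0
Round 3: Ashgrove=22 Elkhorn=28 → close Elkhorn (overflow 18)
  28÷1 = 28 each, +1 to first 0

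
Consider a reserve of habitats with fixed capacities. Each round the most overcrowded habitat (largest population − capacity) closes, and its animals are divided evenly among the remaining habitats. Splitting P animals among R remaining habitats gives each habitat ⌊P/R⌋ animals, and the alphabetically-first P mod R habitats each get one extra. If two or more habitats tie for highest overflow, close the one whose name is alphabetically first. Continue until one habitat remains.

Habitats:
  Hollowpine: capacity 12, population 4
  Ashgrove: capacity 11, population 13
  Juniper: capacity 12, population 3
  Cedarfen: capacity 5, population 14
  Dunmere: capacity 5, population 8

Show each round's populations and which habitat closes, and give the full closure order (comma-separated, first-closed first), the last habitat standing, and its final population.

Round 1: Ashgrove=13 Cedarfen=14 Dunmere=8 Hollowpine=4 Juniper=3 → close Cedarfen (overflow 9)
  14÷4 = 3 each, +1 to first 2
Round 2: Ashgrove=17 Dunmere=12 Hollowpine=7 Juniper=6 → close Dunmere (overflow 7)
  12÷3 = 4 each, +1 to first 0
Round 3: Ashgrove=21 Hollowpine=11 Juniper=10 → close Ashgrove (overflow 10)
  21÷2 = 10 each, +1 to first 1
Round 4: Hollowpine=22 Juniper=20 → close Hollowpine (overflow 10)
  22÷1 = 22 each, +1 to first 0

Closure order: Cedarfen, Dunmere, Ashgrove, Hollowpine
Last habitat: Juniper with 42 animals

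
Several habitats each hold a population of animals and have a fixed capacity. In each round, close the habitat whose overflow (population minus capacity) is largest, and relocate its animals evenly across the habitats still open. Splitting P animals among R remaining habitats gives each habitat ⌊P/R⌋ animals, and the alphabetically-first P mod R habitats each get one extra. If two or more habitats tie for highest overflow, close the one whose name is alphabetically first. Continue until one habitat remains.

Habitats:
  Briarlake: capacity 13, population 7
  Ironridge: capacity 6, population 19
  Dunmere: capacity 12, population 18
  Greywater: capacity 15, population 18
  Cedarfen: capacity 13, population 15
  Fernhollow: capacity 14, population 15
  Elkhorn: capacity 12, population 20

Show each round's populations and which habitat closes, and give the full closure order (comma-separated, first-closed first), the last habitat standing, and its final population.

Closure order: Ironridge, Elkhorn, Dunmere, Cedarfen, Greywater, Fernhollow
Last habitat: Briarlake with 112 animals

Round 1: Briarlake=7 Cedarfen=15 Dunmere=18 Elkhorn=20 Fernhollow=15 Greywater=18 Ironridge=19 → close Ironridge (overflow 13)
  19÷6 = 3 each, +1 to first 1
Round 2: Briarlake=11 Cedarfen=18 Dunmere=21 Elkhorn=23 Fernhollow=18 Greywater=21 → close Elkhorn (overflow 11)
  23÷5 = 4 each, +1 to first 3
Round 3: Briarlake=16 Cedarfen=23 Dunmere=26 Fernhollow=22 Greywater=25 → close Dunmere (overflow 14)
  26÷4 = 6 each, +1 to first 2
Round 4: Briarlake=23 Cedarfen=30 Fernhollow=28 Greywater=31 → close Cedarfen (overflow 17)
  30÷3 = 10 each, +1 to first 0
Round 5: Briarlake=33 Fernhollow=38 Greywater=41 → close Greywater (overflow 26)
  41÷2 = 20 each, +1 to first 1
Round 6: Briarlake=54 Fernhollow=58 → close Fernhollow (overflow 44)
  58÷1 = 58 each, +1 to first 0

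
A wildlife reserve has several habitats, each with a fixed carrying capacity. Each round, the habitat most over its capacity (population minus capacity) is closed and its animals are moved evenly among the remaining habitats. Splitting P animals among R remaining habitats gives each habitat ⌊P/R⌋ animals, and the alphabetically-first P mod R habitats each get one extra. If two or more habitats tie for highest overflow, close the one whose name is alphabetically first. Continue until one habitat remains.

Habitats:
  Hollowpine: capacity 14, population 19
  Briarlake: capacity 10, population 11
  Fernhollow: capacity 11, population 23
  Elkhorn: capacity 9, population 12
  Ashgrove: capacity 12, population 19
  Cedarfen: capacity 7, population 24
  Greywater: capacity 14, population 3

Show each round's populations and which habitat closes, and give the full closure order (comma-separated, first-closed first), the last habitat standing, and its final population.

Round 1: Ashgrove=19 Briarlake=11 Cedarfen=24 Elkhorn=12 Fernhollow=23 Greywater=3 Hollowpine=19 → close Cedarfen (overflow 17)
  24÷6 = 4 each, +1 to first 0
Round 2: Ashgrove=23 Briarlake=15 Elkhorn=16 Fernhollow=27 Greywater=7 Hollowpine=23 → close Fernhollow (overflow 16)
  27÷5 = 5 each, +1 to first 2
Round 3: Ashgrove=29 Briarlake=21 Elkhorn=21 Greywater=12 Hollowpine=28 → close Ashgrove (overflow 17)
  29÷4 = 7 each, +1 to first 1
Round 4: Briarlake=29 Elkhorn=28 Greywater=19 Hollowpine=35 → close Hollowpine (overflow 21)
  35÷3 = 11 each, +1 to first 2
Round 5: Briarlake=41 Elkhorn=40 Greywater=30 → close Briarlake (overflow 31)
  41÷2 = 20 each, +1 to first 1
Round 6: Elkhorn=61 Greywater=50 → close Elkhorn (overflow 52)
  61÷1 = 61 each, +1 to first 0

Closure order: Cedarfen, Fernhollow, Ashgrove, Hollowpine, Briarlake, Elkhorn
Last habitat: Greywater with 111 animals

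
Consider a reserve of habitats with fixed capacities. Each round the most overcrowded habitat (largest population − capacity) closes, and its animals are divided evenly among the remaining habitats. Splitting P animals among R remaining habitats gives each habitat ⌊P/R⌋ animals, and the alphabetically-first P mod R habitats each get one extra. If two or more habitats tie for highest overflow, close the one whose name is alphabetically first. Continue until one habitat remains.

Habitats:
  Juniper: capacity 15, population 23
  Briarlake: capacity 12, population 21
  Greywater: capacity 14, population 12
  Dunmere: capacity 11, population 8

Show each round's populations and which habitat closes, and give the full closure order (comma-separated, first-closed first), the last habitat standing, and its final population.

Round 1: Briarlake=21 Dunmere=8 Greywater=12 Juniper=23 → close Briarlake (overflow 9)
  21÷3 = 7 each, +1 to first 0
Round 2: Dunmere=15 Greywater=19 Juniper=30 → close Juniper (overflow 15)
  30÷2 = 15 each, +1 to first 0
Round 3: Dunmere=30 Greywater=34 → close Greywater (overflow 20)
  34÷1 = 34 each, +1 to first 0

Closure order: Briarlake, Juniper, Greywater
Last habitat: Dunmere with 64 animals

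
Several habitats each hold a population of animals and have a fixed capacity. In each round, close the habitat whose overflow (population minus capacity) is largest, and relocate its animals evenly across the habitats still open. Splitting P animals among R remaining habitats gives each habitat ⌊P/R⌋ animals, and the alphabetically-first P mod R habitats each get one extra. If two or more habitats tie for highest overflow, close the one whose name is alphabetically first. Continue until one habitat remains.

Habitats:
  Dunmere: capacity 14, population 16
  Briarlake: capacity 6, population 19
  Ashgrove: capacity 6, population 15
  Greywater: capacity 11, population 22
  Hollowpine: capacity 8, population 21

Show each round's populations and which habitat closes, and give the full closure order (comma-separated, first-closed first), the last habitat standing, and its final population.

Round 1: Ashgrove=15 Briarlake=19 Dunmere=16 Greywater=22 Hollowpine=21 → close Briarlake (overflow 13)
  19÷4 = 4 each, +1 to first 3
Round 2: Ashgrove=20 Dunmere=21 Greywater=27 Hollowpine=25 → close Hollowpine (overflow 17)
  25÷3 = 8 each, +1 to first 1
Round 3: Ashgrove=29 Dunmere=29 Greywater=35 → close Greywater (overflow 24)
  35÷2 = 17 each, +1 to first 1
Round 4: Ashgrove=47 Dunmere=46 → close Ashgrove (overflow 41)
  47÷1 = 47 each, +1 to first 0

Closure order: Briarlake, Hollowpine, Greywater, Ashgrove
Last habitat: Dunmere with 93 animals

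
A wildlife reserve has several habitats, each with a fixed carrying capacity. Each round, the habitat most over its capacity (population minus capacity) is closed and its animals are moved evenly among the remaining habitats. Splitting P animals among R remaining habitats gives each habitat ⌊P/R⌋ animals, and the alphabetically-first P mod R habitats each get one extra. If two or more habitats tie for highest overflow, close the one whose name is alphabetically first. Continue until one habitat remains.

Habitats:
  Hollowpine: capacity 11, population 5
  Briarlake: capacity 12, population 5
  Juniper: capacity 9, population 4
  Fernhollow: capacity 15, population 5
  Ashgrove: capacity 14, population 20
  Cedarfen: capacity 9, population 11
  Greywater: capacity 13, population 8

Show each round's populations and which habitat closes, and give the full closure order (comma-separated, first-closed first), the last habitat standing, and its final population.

Round 1: Ashgrove=20 Briarlake=5 Cedarfen=11 Fernhollow=5 Greywater=8 Hollowpine=5 Juniper=4 → close Ashgrove (overflow 6)
  20÷6 = 3 each, +1 to first 2
Round 2: Briarlake=9 Cedarfen=15 Fernhollow=8 Greywater=11 Hollowpine=8 Juniper=7 → close Cedarfen (overflow 6)
  15÷5 = 3 each, +1 to first 0
Round 3: Briarlake=12 Fernhollow=11 Greywater=14 Hollowpine=11 Juniper=10 → close Greywater (overflow 1)
  14÷4 = 3 each, +1 to first 2
Round 4: Briarlake=16 Fernhollow=15 Hollowpine=14 Juniper=13 → close Briarlake (overflow 4)
  16÷3 = 5 each, +1 to first 1
Round 5: Fernhollow=21 Hollowpine=19 Juniper=18 → close Juniper (overflow 9)
  18÷2 = 9 each, +1 to first 0
Round 6: Fernhollow=30 Hollowpine=28 → close Hollowpine (overflow 17)
  28÷1 = 28 each, +1 to first 0

Closure order: Ashgrove, Cedarfen, Greywater, Briarlake, Juniper, Hollowpine
Last habitat: Fernhollow with 58 animals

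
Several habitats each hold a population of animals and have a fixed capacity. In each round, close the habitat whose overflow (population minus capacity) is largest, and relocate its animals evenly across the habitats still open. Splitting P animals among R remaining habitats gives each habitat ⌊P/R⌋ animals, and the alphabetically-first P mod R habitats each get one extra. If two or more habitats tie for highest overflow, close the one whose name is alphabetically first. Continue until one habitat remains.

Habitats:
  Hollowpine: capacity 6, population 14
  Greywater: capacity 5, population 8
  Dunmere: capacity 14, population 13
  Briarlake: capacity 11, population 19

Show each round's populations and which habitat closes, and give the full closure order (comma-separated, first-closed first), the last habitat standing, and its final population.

Closure order: Briarlake, Hollowpine, Greywater
Last habitat: Dunmere with 54 animals

Round 1: Briarlake=19 Dunmere=13 Greywater=8 Hollowpine=14 → close Briarlake (overflow 8)
  19÷3 = 6 each, +1 to first 1
Round 2: Dunmere=20 Greywater=14 Hollowpine=20 → close Hollowpine (overflow 14)
  20÷2 = 10 each, +1 to first 0
Round 3: Dunmere=30 Greywater=24 → close Greywater (overflow 19)
  24÷1 = 24 each, +1 to first 0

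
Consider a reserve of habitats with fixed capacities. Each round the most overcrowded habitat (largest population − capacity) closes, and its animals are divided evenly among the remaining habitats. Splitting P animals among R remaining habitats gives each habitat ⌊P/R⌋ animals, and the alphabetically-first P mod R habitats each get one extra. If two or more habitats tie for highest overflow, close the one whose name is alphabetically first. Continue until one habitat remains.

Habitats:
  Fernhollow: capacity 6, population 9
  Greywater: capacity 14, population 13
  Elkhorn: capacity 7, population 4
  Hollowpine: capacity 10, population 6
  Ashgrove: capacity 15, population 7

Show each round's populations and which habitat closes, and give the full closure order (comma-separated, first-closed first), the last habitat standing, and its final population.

Round 1: Ashgrove=7 Elkhorn=4 Fernhollow=9 Greywater=13 Hollowpine=6 → close Fernhollow (overflow 3)
  9÷4 = 2 each, +1 to first 1
Round 2: Ashgrove=10 Elkhorn=6 Greywater=15 Hollowpine=8 → close Greywater (overflow 1)
  15÷3 = 5 each, +1 to first 0
Round 3: Ashgrove=15 Elkhorn=11 Hollowpine=13 → close Elkhorn (overflow 4)
  11÷2 = 5 each, +1 to first 1
Round 4: Ashgrove=21 Hollowpine=18 → close Hollowpine (overflow 8)
  18÷1 = 18 each, +1 to first 0

Closure order: Fernhollow, Greywater, Elkhorn, Hollowpine
Last habitat: Ashgrove with 39 animals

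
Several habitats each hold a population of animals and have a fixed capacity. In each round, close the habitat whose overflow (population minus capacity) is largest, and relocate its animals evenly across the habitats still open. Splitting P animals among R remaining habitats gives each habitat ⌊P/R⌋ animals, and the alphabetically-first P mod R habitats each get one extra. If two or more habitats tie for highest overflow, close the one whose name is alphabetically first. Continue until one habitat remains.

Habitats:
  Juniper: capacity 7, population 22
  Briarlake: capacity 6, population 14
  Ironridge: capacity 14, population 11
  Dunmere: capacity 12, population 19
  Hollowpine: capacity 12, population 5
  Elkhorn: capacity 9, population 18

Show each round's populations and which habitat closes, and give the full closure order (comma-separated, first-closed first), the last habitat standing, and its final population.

Round 1: Briarlake=14 Dunmere=19 Elkhorn=18 Hollowpine=5 Ironridge=11 Juniper=22 → close Juniper (overflow 15)
  22÷5 = 4 each, +1 to first 2
Round 2: Briarlake=19 Dunmere=24 Elkhorn=22 Hollowpine=9 Ironridge=15 → close Briarlake (overflow 13)
  19÷4 = 4 each, +1 to first 3
Round 3: Dunmere=29 Elkhorn=27 Hollowpine=14 Ironridge=19 → close Elkhorn (overflow 18)
  27÷3 = 9 each, +1 to first 0
Round 4: Dunmere=38 Hollowpine=23 Ironridge=28 → close Dunmere (overflow 26)
  38÷2 = 19 each, +1 to first 0
Round 5: Hollowpine=42 Ironridge=47 → close Ironridge (overflow 33)
  47÷1 = 47 each, +1 to first 0

Closure order: Juniper, Briarlake, Elkhorn, Dunmere, Ironridge
Last habitat: Hollowpine with 89 animals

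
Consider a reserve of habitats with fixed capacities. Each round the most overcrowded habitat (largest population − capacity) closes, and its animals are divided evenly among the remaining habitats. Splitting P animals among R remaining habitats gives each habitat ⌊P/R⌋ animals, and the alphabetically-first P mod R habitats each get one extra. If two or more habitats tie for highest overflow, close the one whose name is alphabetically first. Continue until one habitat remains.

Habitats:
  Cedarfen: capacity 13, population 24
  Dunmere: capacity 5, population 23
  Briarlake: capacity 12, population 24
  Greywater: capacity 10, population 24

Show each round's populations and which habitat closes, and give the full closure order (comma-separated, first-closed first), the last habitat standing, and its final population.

Round 1: Briarlake=24 Cedarfen=24 Dunmere=23 Greywater=24 → close Dunmere (overflow 18)
  23÷3 = 7 each, +1 to first 2
Round 2: Briarlake=32 Cedarfen=32 Greywater=31 → close Greywater (overflow 21)
  31÷2 = 15 each, +1 to first 1
Round 3: Briarlake=48 Cedarfen=47 → close Briarlake (overflow 36)
  48÷1 = 48 each, +1 to first 0

Closure order: Dunmere, Greywater, Briarlake
Last habitat: Cedarfen with 95 animals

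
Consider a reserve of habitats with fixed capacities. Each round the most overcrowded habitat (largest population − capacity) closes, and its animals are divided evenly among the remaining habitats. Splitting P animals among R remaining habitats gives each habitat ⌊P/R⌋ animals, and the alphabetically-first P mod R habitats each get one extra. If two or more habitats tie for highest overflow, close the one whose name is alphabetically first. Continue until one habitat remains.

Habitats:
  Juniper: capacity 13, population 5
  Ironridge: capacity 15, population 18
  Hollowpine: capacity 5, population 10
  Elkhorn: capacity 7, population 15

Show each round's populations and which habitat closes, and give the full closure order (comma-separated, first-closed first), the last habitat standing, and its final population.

Round 1: Elkhorn=15 Hollowpine=10 Ironridge=18 Juniper=5 → close Elkhorn (overflow 8)
  15÷3 = 5 each, +1 to first 0
Round 2: Hollowpine=15 Ironridge=23 Juniper=10 → close Hollowpine (overflow 10)
  15÷2 = 7 each, +1 to first 1
Round 3: Ironridge=31 Juniper=17 → close Ironridge (overflow 16)
  31÷1 = 31 each, +1 to first 0

Closure order: Elkhorn, Hollowpine, Ironridge
Last habitat: Juniper with 48 animals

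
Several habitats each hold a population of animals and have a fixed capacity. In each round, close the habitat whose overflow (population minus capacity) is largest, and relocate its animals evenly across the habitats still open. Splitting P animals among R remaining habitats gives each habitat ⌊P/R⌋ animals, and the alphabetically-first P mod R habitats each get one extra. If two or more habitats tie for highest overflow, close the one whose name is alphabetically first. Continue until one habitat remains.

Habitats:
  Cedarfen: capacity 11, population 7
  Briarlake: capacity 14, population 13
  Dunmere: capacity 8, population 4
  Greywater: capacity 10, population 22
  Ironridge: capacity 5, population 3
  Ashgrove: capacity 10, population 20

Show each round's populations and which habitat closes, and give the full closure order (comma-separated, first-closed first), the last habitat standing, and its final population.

Round 1: Ashgrove=20 Briarlake=13 Cedarfen=7 Dunmere=4 Greywater=22 Ironridge=3 → close Greywater (overflow 12)
  22÷5 = 4 each, +1 to first 2
Round 2: Ashgrove=25 Briarlake=18 Cedarfen=11 Dunmere=8 Ironridge=7 → close Ashgrove (overflow 15)
  25÷4 = 6 each, +1 to first 1
Round 3: Briarlake=25 Cedarfen=17 Dunmere=14 Ironridge=13 → close Briarlake (overflow 11)
  25÷3 = 8 each, +1 to first 1
Round 4: Cedarfen=26 Dunmere=22 Ironridge=21 → close Ironridge (overflow 16)
  21÷2 = 10 each, +1 to first 1
Round 5: Cedarfen=37 Dunmere=32 → close Cedarfen (overflow 26)
  37÷1 = 37 each, +1 to first 0

Closure order: Greywater, Ashgrove, Briarlake, Ironridge, Cedarfen
Last habitat: Dunmere with 69 animals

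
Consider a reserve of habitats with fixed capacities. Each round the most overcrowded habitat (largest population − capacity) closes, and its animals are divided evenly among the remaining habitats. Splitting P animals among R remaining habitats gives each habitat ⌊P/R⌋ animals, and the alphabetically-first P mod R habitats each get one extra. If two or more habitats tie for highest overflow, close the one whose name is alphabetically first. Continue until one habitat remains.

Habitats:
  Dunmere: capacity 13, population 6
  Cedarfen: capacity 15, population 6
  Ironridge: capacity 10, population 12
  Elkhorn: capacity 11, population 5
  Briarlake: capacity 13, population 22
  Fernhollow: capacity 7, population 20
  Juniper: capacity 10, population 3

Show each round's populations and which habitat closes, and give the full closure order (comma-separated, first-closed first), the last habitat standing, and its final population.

Round 1: Briarlake=22 Cedarfen=6 Dunmere=6 Elkhorn=5 Fernhollow=20 Ironridge=12 Juniper=3 → close Fernhollow (overflow 13)
  20÷6 = 3 each, +1 to first 2
Round 2: Briarlake=26 Cedarfen=10 Dunmere=9 Elkhorn=8 Ironridge=15 Juniper=6 → close Briarlake (overflow 13)
  26÷5 = 5 each, +1 to first 1
Round 3: Cedarfen=16 Dunmere=14 Elkhorn=13 Ironridge=20 Juniper=11 → close Ironridge (overflow 10)
  20÷4 = 5 each, +1 to first 0
Round 4: Cedarfen=21 Dunmere=19 Elkhorn=18 Juniper=16 → close Elkhorn (overflow 7)
  18÷3 = 6 each, +1 to first 0
Round 5: Cedarfen=27 Dunmere=25 Juniper=22 → close Cedarfen (overflow 12)
  27÷2 = 13 each, +1 to first 1
Round 6: Dunmere=39 Juniper=35 → close Dunmere (overflow 26)
  39÷1 = 39 each, +1 to first 0

Closure order: Fernhollow, Briarlake, Ironridge, Elkhorn, Cedarfen, Dunmere
Last habitat: Juniper with 74 animals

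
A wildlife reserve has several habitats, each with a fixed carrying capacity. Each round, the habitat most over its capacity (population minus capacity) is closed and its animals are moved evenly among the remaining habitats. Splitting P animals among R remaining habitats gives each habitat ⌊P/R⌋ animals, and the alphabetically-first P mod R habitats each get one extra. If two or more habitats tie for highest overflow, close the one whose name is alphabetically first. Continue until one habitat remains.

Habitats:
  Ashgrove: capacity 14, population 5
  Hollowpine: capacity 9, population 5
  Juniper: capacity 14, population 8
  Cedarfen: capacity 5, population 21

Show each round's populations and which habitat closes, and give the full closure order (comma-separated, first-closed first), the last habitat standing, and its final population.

Closure order: Cedarfen, Hollowpine, Juniper
Last habitat: Ashgrove with 39 animals

Round 1: Ashgrove=5 Cedarfen=21 Hollowpine=5 Juniper=8 → close Cedarfen (overflow 16)
  21÷3 = 7 each, +1 to first 0
Round 2: Ashgrove=12 Hollowpine=12 Juniper=15 → close Hollowpine (overflow 3)
  12÷2 = 6 each, +1 to first 0
Round 3: Ashgrove=18 Juniper=21 → close Juniper (overflow 7)
  21÷1 = 21 each, +1 to first 0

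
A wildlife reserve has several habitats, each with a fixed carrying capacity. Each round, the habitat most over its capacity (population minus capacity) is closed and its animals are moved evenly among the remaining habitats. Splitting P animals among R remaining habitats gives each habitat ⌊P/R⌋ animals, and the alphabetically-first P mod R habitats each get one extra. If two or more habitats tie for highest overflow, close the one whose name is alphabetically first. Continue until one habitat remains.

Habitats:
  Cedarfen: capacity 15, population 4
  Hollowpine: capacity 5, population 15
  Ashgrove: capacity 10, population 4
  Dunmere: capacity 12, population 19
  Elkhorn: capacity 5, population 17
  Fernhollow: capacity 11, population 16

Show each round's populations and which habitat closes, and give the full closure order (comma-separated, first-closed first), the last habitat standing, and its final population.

Closure order: Elkhorn, Hollowpine, Dunmere, Fernhollow, Ashgrove
Last habitat: Cedarfen with 75 animals

Round 1: Ashgrove=4 Cedarfen=4 Dunmere=19 Elkhorn=17 Fernhollow=16 Hollowpine=15 → close Elkhorn (overflow 12)
  17÷5 = 3 each, +1 to first 2
Round 2: Ashgrove=8 Cedarfen=8 Dunmere=22 Fernhollow=19 Hollowpine=18 → close Hollowpine (overflow 13)
  18÷4 = 4 each, +1 to first 2
Round 3: Ashgrove=13 Cedarfen=13 Dunmere=26 Fernhollow=23 → close Dunmere (overflow 14)
  26÷3 = 8 each, +1 to first 2
Round 4: Ashgrove=22 Cedarfen=22 Fernhollow=31 → close Fernhollow (overflow 20)
  31÷2 = 15 each, +1 to first 1
Round 5: Ashgrove=38 Cedarfen=37 → close Ashgrove (overflow 28)
  38÷1 = 38 each, +1 to first 0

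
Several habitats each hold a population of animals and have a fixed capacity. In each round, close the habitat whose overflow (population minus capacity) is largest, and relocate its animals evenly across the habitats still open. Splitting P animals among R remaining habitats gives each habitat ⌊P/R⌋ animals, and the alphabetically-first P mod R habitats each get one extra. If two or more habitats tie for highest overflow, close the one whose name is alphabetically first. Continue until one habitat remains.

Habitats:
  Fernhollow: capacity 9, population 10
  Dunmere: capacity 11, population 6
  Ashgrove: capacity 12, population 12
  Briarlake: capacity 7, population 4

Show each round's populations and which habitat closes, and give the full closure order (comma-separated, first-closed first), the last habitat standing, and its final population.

Closure order: Fernhollow, Ashgrove, Briarlake
Last habitat: Dunmere with 32 animals

Round 1: Ashgrove=12 Briarlake=4 Dunmere=6 Fernhollow=10 → close Fernhollow (overflow 1)
  10÷3 = 3 each, +1 to first 1
Round 2: Ashgrove=16 Briarlake=7 Dunmere=9 → close Ashgrove (overflow 4)
  16÷2 = 8 each, +1 to first 0
Round 3: Briarlake=15 Dunmere=17 → close Briarlake (overflow 8)
  15÷1 = 15 each, +1 to first 0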